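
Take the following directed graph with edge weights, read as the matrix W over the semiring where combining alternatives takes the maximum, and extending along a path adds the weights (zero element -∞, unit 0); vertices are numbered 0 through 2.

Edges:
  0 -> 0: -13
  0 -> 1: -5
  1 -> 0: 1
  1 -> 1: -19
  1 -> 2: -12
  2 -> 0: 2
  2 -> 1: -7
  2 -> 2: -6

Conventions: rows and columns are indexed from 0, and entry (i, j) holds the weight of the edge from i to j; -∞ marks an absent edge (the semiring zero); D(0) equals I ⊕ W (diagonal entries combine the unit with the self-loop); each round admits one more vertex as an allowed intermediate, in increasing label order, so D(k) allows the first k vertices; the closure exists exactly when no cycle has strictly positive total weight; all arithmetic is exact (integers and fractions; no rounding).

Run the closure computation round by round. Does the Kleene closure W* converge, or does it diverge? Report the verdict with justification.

D(0):
  [0, -5, -∞]
  [1, 0, -12]
  [2, -7, 0]
D(1):
  [0, -5, -∞]
  [1, 0, -12]
  [2, -3, 0]
D(2):
  [0, -5, -17]
  [1, 0, -12]
  [2, -3, 0]
D(3):
  [0, -5, -17]
  [1, 0, -12]
  [2, -3, 0]
Key observation: every diagonal entry stays at the unit through all rounds, so no improving cycle exists.
Answer: CONVERGES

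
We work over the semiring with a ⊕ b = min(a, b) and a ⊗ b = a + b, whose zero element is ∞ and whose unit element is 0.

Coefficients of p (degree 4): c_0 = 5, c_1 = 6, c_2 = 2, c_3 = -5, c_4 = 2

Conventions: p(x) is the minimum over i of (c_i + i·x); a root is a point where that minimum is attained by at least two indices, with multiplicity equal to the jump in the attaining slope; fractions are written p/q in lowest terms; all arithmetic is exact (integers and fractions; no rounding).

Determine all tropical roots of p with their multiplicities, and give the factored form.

hull edge (i=0, c=5) to (i=3, c=-5): slope -10/3, span 3
hull edge (i=3, c=-5) to (i=4, c=2): slope 7, span 1
Factored form: p(x) = 2 ⊗ (x ⊕ (-7)) ⊗ (x ⊕ 10/3) ⊗ (x ⊕ 10/3) ⊗ (x ⊕ 10/3)
Answer: roots = -7 (mult 1), 10/3 (mult 3)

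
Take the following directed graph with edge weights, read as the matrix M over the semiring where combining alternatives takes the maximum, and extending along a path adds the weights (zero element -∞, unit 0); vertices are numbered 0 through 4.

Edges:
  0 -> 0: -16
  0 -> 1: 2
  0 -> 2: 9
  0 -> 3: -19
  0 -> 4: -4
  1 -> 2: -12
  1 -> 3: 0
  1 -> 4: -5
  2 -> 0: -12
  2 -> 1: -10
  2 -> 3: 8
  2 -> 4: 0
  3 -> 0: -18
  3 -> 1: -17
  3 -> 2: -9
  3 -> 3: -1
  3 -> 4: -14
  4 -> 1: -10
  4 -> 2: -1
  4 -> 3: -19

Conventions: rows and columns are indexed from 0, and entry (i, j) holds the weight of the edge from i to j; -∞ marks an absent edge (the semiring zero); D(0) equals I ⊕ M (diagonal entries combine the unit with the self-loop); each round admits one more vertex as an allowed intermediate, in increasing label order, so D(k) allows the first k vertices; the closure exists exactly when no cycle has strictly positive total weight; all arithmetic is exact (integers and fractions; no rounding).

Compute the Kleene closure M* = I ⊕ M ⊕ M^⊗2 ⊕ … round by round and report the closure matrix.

D(0):
  [0, 2, 9, -19, -4]
  [-∞, 0, -12, 0, -5]
  [-12, -10, 0, 8, 0]
  [-18, -17, -9, 0, -14]
  [-∞, -10, -1, -19, 0]
D(1):
  [0, 2, 9, -19, -4]
  [-∞, 0, -12, 0, -5]
  [-12, -10, 0, 8, 0]
  [-18, -16, -9, 0, -14]
  [-∞, -10, -1, -19, 0]
D(2):
  [0, 2, 9, 2, -3]
  [-∞, 0, -12, 0, -5]
  [-12, -10, 0, 8, 0]
  [-18, -16, -9, 0, -14]
  [-∞, -10, -1, -10, 0]
D(3):
  [0, 2, 9, 17, 9]
  [-24, 0, -12, 0, -5]
  [-12, -10, 0, 8, 0]
  [-18, -16, -9, 0, -9]
  [-13, -10, -1, 7, 0]
D(4):
  [0, 2, 9, 17, 9]
  [-18, 0, -9, 0, -5]
  [-10, -8, 0, 8, 0]
  [-18, -16, -9, 0, -9]
  [-11, -9, -1, 7, 0]
D(5):
  [0, 2, 9, 17, 9]
  [-16, 0, -6, 2, -5]
  [-10, -8, 0, 8, 0]
  [-18, -16, -9, 0, -9]
  [-11, -9, -1, 7, 0]
Answer: M* = [[0, 2, 9, 17, 9], [-16, 0, -6, 2, -5], [-10, -8, 0, 8, 0], [-18, -16, -9, 0, -9], [-11, -9, -1, 7, 0]]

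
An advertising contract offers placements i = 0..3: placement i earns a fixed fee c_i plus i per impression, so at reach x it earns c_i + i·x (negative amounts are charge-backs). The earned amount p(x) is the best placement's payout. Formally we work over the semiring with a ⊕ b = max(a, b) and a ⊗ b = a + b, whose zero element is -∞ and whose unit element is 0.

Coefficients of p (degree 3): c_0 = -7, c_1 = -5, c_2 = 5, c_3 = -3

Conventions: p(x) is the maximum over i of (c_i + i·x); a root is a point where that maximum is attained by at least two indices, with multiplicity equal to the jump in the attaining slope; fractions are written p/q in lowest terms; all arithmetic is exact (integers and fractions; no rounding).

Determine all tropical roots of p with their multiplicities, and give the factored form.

hull edge (i=0, c=-7) to (i=2, c=5): slope 6, span 2
hull edge (i=2, c=5) to (i=3, c=-3): slope -8, span 1
Factored form: p(x) = -3 ⊗ (x ⊕ (-6)) ⊗ (x ⊕ (-6)) ⊗ (x ⊕ 8)
Answer: roots = -6 (mult 2), 8 (mult 1)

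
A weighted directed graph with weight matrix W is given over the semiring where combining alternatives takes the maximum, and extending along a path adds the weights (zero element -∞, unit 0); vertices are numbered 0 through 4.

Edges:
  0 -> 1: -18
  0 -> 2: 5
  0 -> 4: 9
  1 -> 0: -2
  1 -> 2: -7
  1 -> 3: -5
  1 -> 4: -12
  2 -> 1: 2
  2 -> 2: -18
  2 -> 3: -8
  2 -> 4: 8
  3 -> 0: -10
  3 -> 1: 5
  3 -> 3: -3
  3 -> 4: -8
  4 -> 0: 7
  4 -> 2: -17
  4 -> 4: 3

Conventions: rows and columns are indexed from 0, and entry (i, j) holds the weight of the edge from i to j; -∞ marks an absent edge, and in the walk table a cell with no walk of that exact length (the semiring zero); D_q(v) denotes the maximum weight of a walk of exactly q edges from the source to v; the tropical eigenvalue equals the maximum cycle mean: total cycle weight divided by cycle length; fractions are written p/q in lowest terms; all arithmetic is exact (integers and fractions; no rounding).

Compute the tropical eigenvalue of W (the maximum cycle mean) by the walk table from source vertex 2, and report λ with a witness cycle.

q=0: [-∞, -∞, 0, -∞, -∞]
q=1: [-∞, 2, -18, -8, 8]
q=2: [15, -3, -5, -3, 11]
q=3: [18, 2, 20, -6, 24]
q=4: [31, 22, 23, 12, 28]
q=5: [35, 25, 36, 17, 40]
Optimal cycle mean attained by: cycle 0->4->0, total 9 + 7, length 2.
Answer: λ = 8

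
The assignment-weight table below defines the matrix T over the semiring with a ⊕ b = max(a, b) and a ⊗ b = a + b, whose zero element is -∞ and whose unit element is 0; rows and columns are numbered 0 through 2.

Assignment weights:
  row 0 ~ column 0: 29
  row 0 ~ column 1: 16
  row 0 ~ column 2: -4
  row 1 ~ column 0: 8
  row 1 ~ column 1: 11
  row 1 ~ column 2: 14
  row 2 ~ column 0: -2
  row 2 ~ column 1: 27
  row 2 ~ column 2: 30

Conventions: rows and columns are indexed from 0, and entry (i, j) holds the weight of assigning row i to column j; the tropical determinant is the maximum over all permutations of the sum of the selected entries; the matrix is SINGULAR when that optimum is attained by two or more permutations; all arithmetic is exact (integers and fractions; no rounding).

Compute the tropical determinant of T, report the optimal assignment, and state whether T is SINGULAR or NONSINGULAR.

σ = (0, 1, 2): 29 + 11 + 30 = 70
σ = (0, 2, 1): 29 + 14 + 27 = 70
σ = (1, 0, 2): 16 + 8 + 30 = 54
σ = (1, 2, 0): 16 + 14 + (-2) = 28
σ = (2, 0, 1): (-4) + 8 + 27 = 31
σ = (2, 1, 0): (-4) + 11 + (-2) = 5
Optimal value attained by: σ = (0, 1, 2).
Answer: det⊕(T) = 70; verdict: SINGULAR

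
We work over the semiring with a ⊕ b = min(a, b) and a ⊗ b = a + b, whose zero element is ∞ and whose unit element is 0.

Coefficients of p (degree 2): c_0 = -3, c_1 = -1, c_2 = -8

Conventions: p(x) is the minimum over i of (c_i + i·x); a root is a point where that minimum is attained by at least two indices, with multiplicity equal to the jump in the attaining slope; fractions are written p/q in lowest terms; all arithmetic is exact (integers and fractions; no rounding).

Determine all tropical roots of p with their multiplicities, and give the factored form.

hull edge (i=0, c=-3) to (i=2, c=-8): slope -5/2, span 2
Factored form: p(x) = -8 ⊗ (x ⊕ 5/2) ⊗ (x ⊕ 5/2)
Answer: roots = 5/2 (mult 2)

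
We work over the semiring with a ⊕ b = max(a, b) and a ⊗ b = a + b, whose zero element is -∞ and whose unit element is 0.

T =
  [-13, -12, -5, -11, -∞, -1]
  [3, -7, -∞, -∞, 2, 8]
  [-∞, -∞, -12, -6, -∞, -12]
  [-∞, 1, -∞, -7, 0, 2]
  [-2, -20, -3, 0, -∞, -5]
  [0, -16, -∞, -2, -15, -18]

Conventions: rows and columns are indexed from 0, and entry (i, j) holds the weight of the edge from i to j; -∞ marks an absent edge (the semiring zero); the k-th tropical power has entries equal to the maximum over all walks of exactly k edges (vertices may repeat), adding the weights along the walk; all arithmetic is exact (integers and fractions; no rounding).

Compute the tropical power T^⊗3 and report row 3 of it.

T^⊗2:
  [-1, -10, -17, -3, -10, -4]
  [8, -8, -1, 6, -5, 2]
  [-12, -5, -24, -13, -6, -4]
  [4, -6, -3, 0, 3, 9]
  [-5, 1, -7, -7, 0, 2]
  [-13, -1, -5, -9, -2, 0]
T^⊗3:
  [-4, -2, -6, -6, -3, -1]
  [2, 7, 3, 0, 6, 8]
  [-2, -12, -9, -6, -3, 3]
  [9, 1, 0, 7, 0, 3]
  [4, -6, -3, 0, 3, 9]
  [2, -8, -5, -2, 1, 7]
Answer: row 3 of T^⊗3 = [9, 1, 0, 7, 0, 3]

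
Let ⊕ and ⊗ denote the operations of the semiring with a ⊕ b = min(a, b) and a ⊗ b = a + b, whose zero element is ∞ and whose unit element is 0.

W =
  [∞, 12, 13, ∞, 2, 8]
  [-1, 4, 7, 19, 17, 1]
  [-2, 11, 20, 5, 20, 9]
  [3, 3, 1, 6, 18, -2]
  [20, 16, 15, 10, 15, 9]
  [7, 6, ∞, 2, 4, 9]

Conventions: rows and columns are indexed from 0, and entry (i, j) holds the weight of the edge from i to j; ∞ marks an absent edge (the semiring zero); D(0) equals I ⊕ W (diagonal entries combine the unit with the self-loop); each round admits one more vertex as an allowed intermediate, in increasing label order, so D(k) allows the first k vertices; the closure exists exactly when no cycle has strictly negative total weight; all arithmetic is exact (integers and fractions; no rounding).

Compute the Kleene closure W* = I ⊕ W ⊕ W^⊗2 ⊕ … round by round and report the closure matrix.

D(0):
  [0, 12, 13, ∞, 2, 8]
  [-1, 0, 7, 19, 17, 1]
  [-2, 11, 0, 5, 20, 9]
  [3, 3, 1, 0, 18, -2]
  [20, 16, 15, 10, 0, 9]
  [7, 6, ∞, 2, 4, 0]
D(1):
  [0, 12, 13, ∞, 2, 8]
  [-1, 0, 7, 19, 1, 1]
  [-2, 10, 0, 5, 0, 6]
  [3, 3, 1, 0, 5, -2]
  [20, 16, 15, 10, 0, 9]
  [7, 6, 20, 2, 4, 0]
D(2):
  [0, 12, 13, 31, 2, 8]
  [-1, 0, 7, 19, 1, 1]
  [-2, 10, 0, 5, 0, 6]
  [2, 3, 1, 0, 4, -2]
  [15, 16, 15, 10, 0, 9]
  [5, 6, 13, 2, 4, 0]
D(3):
  [0, 12, 13, 18, 2, 8]
  [-1, 0, 7, 12, 1, 1]
  [-2, 10, 0, 5, 0, 6]
  [-1, 3, 1, 0, 1, -2]
  [13, 16, 15, 10, 0, 9]
  [5, 6, 13, 2, 4, 0]
D(4):
  [0, 12, 13, 18, 2, 8]
  [-1, 0, 7, 12, 1, 1]
  [-2, 8, 0, 5, 0, 3]
  [-1, 3, 1, 0, 1, -2]
  [9, 13, 11, 10, 0, 8]
  [1, 5, 3, 2, 3, 0]
D(5):
  [0, 12, 13, 12, 2, 8]
  [-1, 0, 7, 11, 1, 1]
  [-2, 8, 0, 5, 0, 3]
  [-1, 3, 1, 0, 1, -2]
  [9, 13, 11, 10, 0, 8]
  [1, 5, 3, 2, 3, 0]
D(6):
  [0, 12, 11, 10, 2, 8]
  [-1, 0, 4, 3, 1, 1]
  [-2, 8, 0, 5, 0, 3]
  [-1, 3, 1, 0, 1, -2]
  [9, 13, 11, 10, 0, 8]
  [1, 5, 3, 2, 3, 0]
Answer: W* = [[0, 12, 11, 10, 2, 8], [-1, 0, 4, 3, 1, 1], [-2, 8, 0, 5, 0, 3], [-1, 3, 1, 0, 1, -2], [9, 13, 11, 10, 0, 8], [1, 5, 3, 2, 3, 0]]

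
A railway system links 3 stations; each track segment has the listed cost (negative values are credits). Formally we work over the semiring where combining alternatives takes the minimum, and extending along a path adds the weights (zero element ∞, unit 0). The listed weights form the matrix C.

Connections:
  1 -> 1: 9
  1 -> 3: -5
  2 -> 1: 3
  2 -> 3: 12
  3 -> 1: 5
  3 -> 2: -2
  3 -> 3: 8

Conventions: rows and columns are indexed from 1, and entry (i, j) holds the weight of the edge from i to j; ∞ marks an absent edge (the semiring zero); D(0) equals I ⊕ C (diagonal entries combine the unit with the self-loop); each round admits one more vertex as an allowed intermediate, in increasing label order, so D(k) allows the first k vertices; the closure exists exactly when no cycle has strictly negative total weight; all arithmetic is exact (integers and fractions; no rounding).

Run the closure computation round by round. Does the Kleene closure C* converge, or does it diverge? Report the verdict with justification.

D(0):
  [0, ∞, -5]
  [3, 0, 12]
  [5, -2, 0]
D(1):
  [0, ∞, -5]
  [3, 0, -2]
  [5, -2, 0]
Detection: at round 2, diagonal entry (3, 3) turns strictly negative.
Key observation: the cycle 3->2->1->3 has total weight (-2) + 3 + (-5), which is strictly negative.
Answer: DIVERGES — negative cycle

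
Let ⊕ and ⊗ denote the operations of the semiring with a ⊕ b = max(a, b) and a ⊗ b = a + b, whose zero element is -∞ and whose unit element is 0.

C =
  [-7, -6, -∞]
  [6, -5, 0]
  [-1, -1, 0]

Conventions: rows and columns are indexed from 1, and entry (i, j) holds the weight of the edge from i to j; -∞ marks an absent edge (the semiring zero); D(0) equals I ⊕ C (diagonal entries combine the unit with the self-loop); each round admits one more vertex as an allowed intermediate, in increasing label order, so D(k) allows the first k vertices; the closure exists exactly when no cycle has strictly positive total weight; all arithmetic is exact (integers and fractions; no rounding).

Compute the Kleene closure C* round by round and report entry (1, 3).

D(0):
  [0, -6, -∞]
  [6, 0, 0]
  [-1, -1, 0]
D(1):
  [0, -6, -∞]
  [6, 0, 0]
  [-1, -1, 0]
D(2):
  [0, -6, -6]
  [6, 0, 0]
  [5, -1, 0]
D(3):
  [0, -6, -6]
  [6, 0, 0]
  [5, -1, 0]
Answer: C*[1][3] = -6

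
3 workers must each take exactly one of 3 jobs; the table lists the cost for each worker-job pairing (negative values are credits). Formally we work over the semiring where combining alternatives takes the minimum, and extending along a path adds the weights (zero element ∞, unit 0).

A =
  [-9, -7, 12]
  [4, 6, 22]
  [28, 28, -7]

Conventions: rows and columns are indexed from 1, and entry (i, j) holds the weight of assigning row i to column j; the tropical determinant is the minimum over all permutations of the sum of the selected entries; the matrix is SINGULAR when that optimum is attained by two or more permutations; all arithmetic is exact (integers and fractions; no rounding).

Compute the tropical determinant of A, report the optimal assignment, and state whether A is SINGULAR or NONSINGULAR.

σ = (1, 2, 3): (-9) + 6 + (-7) = -10
σ = (1, 3, 2): (-9) + 22 + 28 = 41
σ = (2, 1, 3): (-7) + 4 + (-7) = -10
σ = (2, 3, 1): (-7) + 22 + 28 = 43
σ = (3, 1, 2): 12 + 4 + 28 = 44
σ = (3, 2, 1): 12 + 6 + 28 = 46
Optimal value attained by: σ = (1, 2, 3).
Answer: det⊕(A) = -10; verdict: SINGULAR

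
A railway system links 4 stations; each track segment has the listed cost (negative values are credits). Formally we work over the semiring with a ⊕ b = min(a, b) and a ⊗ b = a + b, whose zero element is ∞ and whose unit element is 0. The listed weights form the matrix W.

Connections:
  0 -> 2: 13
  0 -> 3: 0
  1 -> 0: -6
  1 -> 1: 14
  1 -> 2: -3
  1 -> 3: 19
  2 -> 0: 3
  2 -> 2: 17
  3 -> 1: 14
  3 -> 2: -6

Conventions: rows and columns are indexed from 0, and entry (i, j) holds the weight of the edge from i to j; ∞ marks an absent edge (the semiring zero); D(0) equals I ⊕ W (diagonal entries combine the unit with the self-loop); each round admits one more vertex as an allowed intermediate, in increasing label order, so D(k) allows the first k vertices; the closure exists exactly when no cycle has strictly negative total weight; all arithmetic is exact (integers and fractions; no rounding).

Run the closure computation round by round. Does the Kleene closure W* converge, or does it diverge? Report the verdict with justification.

D(0):
  [0, ∞, 13, 0]
  [-6, 0, -3, 19]
  [3, ∞, 0, ∞]
  [∞, 14, -6, 0]
D(1):
  [0, ∞, 13, 0]
  [-6, 0, -3, -6]
  [3, ∞, 0, 3]
  [∞, 14, -6, 0]
D(2):
  [0, ∞, 13, 0]
  [-6, 0, -3, -6]
  [3, ∞, 0, 3]
  [8, 14, -6, 0]
Detection: at round 3, diagonal entry (3, 3) turns strictly negative.
Key observation: the cycle 3->2->0->3 has total weight (-6) + 3 + 0, which is strictly negative.
Answer: DIVERGES — negative cycle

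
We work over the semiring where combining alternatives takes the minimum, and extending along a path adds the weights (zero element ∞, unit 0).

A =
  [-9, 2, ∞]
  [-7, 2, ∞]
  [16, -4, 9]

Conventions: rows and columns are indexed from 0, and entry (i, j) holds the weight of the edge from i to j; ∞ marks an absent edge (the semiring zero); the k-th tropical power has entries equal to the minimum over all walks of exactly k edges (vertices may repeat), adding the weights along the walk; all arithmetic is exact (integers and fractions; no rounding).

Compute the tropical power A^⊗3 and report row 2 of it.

A^⊗2:
  [-18, -7, ∞]
  [-16, -5, ∞]
  [-11, -2, 18]
A^⊗3:
  [-27, -16, ∞]
  [-25, -14, ∞]
  [-20, -9, 27]
Answer: row 2 of A^⊗3 = [-20, -9, 27]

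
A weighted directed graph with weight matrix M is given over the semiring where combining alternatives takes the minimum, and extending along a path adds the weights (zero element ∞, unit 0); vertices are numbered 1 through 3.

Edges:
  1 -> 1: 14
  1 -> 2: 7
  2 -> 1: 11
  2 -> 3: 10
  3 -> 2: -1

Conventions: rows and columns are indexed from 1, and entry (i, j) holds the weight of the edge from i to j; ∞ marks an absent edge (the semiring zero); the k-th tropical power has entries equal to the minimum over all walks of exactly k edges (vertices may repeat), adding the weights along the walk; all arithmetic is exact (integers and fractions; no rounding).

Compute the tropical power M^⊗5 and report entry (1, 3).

M^⊗2:
  [18, 21, 17]
  [25, 9, ∞]
  [10, ∞, 9]
M^⊗3:
  [32, 16, 31]
  [20, 32, 19]
  [24, 8, ∞]
M^⊗4:
  [27, 30, 26]
  [34, 18, 42]
  [19, 31, 18]
M^⊗5:
  [41, 25, 40]
  [29, 41, 28]
  [33, 17, 41]
Key observation: the optimum is the walk 1->1->2->3->2->3, with weight 14 + 7 + 10 + (-1) + 10 = 40.
Optimal value attained by: walk 1->1->2->3->2->3.
Answer: (M^⊗5)[1][3] = 40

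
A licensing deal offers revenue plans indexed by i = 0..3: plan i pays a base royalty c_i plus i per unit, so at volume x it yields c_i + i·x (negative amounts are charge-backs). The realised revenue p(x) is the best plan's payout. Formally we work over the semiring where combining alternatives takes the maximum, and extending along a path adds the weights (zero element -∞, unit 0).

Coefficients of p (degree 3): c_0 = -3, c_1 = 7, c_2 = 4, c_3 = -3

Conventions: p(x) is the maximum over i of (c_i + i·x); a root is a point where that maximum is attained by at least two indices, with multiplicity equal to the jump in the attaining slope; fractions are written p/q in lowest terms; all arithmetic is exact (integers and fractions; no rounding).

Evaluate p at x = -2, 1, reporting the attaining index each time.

p(-2) = max(-3+0·(-2)=-3, 7+1·(-2)=5, 4+2·(-2)=0, -3+3·(-2)=-9) = 5 (attained by i=1)
p(1) = max(-3+0·1=-3, 7+1·1=8, 4+2·1=6, -3+3·1=0) = 8 (attained by i=1)
Answer: p(-2) = 5; p(1) = 8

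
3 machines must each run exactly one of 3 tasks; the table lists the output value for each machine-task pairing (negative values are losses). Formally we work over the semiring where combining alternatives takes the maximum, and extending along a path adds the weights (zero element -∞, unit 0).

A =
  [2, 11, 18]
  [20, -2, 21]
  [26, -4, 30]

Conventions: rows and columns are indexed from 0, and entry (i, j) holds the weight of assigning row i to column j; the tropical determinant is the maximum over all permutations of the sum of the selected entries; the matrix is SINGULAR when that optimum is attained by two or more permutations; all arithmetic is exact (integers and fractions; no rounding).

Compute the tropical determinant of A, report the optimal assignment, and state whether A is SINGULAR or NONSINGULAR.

σ = (0, 1, 2): 2 + (-2) + 30 = 30
σ = (0, 2, 1): 2 + 21 + (-4) = 19
σ = (1, 0, 2): 11 + 20 + 30 = 61
σ = (1, 2, 0): 11 + 21 + 26 = 58
σ = (2, 0, 1): 18 + 20 + (-4) = 34
σ = (2, 1, 0): 18 + (-2) + 26 = 42
Optimal value attained by: σ = (1, 0, 2).
Answer: det⊕(A) = 61; verdict: NONSINGULAR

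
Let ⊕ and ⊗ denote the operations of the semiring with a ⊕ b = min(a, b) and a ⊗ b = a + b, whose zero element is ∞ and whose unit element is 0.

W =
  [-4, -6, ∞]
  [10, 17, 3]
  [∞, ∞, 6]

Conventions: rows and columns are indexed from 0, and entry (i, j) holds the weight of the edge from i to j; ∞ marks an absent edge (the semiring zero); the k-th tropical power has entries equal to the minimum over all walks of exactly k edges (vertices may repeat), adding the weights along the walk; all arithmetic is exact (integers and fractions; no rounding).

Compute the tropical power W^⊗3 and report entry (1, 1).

W^⊗2:
  [-8, -10, -3]
  [6, 4, 9]
  [∞, ∞, 12]
W^⊗3:
  [-12, -14, -7]
  [2, 0, 7]
  [∞, ∞, 18]
Key observation: the optimum is the walk 1->0->0->1, with weight 10 + (-4) + (-6) = 0.
Optimal value attained by: walk 1->0->0->1.
Answer: (W^⊗3)[1][1] = 0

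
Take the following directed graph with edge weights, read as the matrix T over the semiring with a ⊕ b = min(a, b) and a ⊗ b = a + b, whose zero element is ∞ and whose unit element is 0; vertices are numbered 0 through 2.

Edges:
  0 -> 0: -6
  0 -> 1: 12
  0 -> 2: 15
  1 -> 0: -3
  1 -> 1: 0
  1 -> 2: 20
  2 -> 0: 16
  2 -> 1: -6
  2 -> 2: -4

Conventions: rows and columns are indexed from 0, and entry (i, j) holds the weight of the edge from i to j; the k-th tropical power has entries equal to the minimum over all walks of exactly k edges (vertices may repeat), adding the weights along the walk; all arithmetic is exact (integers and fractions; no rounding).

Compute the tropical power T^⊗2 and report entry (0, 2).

T^⊗2:
  [-12, 6, 9]
  [-9, 0, 12]
  [-9, -10, -8]
Key observation: the optimum is the walk 0->0->2, with weight (-6) + 15 = 9.
Optimal value attained by: walk 0->0->2.
Answer: (T^⊗2)[0][2] = 9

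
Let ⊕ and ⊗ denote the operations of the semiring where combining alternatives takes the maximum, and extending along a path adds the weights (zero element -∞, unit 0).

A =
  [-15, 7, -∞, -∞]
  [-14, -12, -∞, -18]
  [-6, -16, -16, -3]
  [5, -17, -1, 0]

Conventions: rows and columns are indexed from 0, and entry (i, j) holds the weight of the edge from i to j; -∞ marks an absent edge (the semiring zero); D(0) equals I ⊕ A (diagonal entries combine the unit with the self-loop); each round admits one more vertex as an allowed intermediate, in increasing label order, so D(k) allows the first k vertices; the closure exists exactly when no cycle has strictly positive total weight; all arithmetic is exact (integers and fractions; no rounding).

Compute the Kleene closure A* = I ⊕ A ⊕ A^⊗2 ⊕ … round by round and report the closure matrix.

D(0):
  [0, 7, -∞, -∞]
  [-14, 0, -∞, -18]
  [-6, -16, 0, -3]
  [5, -17, -1, 0]
D(1):
  [0, 7, -∞, -∞]
  [-14, 0, -∞, -18]
  [-6, 1, 0, -3]
  [5, 12, -1, 0]
D(2):
  [0, 7, -∞, -11]
  [-14, 0, -∞, -18]
  [-6, 1, 0, -3]
  [5, 12, -1, 0]
D(3):
  [0, 7, -∞, -11]
  [-14, 0, -∞, -18]
  [-6, 1, 0, -3]
  [5, 12, -1, 0]
D(4):
  [0, 7, -12, -11]
  [-13, 0, -19, -18]
  [2, 9, 0, -3]
  [5, 12, -1, 0]
Answer: A* = [[0, 7, -12, -11], [-13, 0, -19, -18], [2, 9, 0, -3], [5, 12, -1, 0]]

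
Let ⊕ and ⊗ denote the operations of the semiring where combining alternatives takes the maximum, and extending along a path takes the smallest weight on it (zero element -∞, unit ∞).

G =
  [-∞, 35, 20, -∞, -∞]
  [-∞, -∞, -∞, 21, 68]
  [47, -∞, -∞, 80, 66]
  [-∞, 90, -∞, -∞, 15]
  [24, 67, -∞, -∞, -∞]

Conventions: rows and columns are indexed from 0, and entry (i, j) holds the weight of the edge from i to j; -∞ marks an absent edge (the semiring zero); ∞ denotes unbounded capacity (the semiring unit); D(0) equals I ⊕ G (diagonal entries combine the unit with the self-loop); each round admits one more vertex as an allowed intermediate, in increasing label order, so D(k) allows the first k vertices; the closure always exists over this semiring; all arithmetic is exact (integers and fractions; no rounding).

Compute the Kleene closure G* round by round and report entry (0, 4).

D(0):
  [∞, 35, 20, -∞, -∞]
  [-∞, ∞, -∞, 21, 68]
  [47, -∞, ∞, 80, 66]
  [-∞, 90, -∞, ∞, 15]
  [24, 67, -∞, -∞, ∞]
D(1):
  [∞, 35, 20, -∞, -∞]
  [-∞, ∞, -∞, 21, 68]
  [47, 35, ∞, 80, 66]
  [-∞, 90, -∞, ∞, 15]
  [24, 67, 20, -∞, ∞]
D(2):
  [∞, 35, 20, 21, 35]
  [-∞, ∞, -∞, 21, 68]
  [47, 35, ∞, 80, 66]
  [-∞, 90, -∞, ∞, 68]
  [24, 67, 20, 21, ∞]
D(3):
  [∞, 35, 20, 21, 35]
  [-∞, ∞, -∞, 21, 68]
  [47, 35, ∞, 80, 66]
  [-∞, 90, -∞, ∞, 68]
  [24, 67, 20, 21, ∞]
D(4):
  [∞, 35, 20, 21, 35]
  [-∞, ∞, -∞, 21, 68]
  [47, 80, ∞, 80, 68]
  [-∞, 90, -∞, ∞, 68]
  [24, 67, 20, 21, ∞]
D(5):
  [∞, 35, 20, 21, 35]
  [24, ∞, 20, 21, 68]
  [47, 80, ∞, 80, 68]
  [24, 90, 20, ∞, 68]
  [24, 67, 20, 21, ∞]
Answer: G*[0][4] = 35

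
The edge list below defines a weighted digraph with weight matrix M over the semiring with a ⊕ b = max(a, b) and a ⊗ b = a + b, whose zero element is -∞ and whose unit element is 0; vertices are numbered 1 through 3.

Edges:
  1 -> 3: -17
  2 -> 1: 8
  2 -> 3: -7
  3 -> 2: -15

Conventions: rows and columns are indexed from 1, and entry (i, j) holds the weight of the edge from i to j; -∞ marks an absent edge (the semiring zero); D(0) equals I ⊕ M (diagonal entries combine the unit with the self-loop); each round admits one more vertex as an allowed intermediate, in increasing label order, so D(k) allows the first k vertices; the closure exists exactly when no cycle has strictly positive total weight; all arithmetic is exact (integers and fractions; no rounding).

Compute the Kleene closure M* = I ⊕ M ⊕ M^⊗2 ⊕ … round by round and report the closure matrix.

D(0):
  [0, -∞, -17]
  [8, 0, -7]
  [-∞, -15, 0]
D(1):
  [0, -∞, -17]
  [8, 0, -7]
  [-∞, -15, 0]
D(2):
  [0, -∞, -17]
  [8, 0, -7]
  [-7, -15, 0]
D(3):
  [0, -32, -17]
  [8, 0, -7]
  [-7, -15, 0]
Answer: M* = [[0, -32, -17], [8, 0, -7], [-7, -15, 0]]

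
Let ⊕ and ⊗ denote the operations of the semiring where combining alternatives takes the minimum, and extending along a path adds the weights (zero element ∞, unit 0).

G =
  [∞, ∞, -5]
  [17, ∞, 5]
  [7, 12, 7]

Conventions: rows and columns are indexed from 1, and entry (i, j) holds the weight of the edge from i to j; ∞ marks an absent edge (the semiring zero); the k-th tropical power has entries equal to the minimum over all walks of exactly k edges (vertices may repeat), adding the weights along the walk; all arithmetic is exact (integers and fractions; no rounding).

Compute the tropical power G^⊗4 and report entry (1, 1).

G^⊗2:
  [2, 7, 2]
  [12, 17, 12]
  [14, 19, 2]
G^⊗3:
  [9, 14, -3]
  [19, 24, 7]
  [9, 14, 9]
G^⊗4:
  [4, 9, 4]
  [14, 19, 14]
  [16, 21, 4]
Key observation: the optimum is the walk 1->3->1->3->1, with weight (-5) + 7 + (-5) + 7 = 4.
Optimal value attained by: walk 1->3->1->3->1.
Answer: (G^⊗4)[1][1] = 4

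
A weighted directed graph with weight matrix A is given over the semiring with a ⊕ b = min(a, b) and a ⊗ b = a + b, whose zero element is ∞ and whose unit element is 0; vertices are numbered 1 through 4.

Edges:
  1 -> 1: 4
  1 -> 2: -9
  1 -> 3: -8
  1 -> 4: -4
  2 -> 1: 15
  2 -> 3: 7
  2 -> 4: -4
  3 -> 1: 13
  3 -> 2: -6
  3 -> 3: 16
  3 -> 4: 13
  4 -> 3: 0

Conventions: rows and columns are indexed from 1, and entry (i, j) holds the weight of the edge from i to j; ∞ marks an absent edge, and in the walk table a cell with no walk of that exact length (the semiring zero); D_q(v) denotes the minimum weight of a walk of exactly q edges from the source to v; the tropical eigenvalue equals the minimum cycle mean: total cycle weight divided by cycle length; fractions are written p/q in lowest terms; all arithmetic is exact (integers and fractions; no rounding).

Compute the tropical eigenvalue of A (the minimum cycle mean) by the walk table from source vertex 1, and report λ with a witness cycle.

q=0: [0, ∞, ∞, ∞]
q=1: [4, -9, -8, -4]
q=2: [5, -14, -4, -13]
q=3: [1, -10, -13, -18]
q=4: [0, -19, -18, -14]
Optimal cycle mean attained by: cycle 2->4->3->2, total (-4) + 0 + (-6), length 3.
Answer: λ = -10/3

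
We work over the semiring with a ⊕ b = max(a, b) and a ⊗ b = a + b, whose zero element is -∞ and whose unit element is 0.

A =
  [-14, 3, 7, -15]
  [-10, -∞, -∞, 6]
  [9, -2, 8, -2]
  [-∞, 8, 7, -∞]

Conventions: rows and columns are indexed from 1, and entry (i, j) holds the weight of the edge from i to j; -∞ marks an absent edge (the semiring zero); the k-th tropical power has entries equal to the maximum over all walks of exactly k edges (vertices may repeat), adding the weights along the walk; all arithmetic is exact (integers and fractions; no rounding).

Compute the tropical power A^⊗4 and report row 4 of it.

A^⊗2:
  [16, 5, 15, 9]
  [-24, 14, 13, -25]
  [17, 12, 16, 6]
  [16, 5, 15, 14]
A^⊗3:
  [24, 19, 23, 13]
  [22, 11, 21, 20]
  [25, 20, 24, 18]
  [24, 22, 23, 13]
A^⊗4:
  [32, 27, 31, 25]
  [30, 28, 29, 19]
  [33, 28, 32, 26]
  [32, 27, 31, 28]
Answer: row 4 of A^⊗4 = [32, 27, 31, 28]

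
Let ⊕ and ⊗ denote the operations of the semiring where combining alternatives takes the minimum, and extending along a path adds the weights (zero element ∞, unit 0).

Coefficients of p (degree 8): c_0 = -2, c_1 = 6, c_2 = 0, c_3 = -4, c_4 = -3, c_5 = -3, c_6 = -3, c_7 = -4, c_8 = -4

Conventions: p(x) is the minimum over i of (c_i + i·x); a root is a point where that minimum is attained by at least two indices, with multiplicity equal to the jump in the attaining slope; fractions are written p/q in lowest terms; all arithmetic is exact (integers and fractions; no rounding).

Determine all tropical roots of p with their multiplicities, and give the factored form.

hull edge (i=0, c=-2) to (i=3, c=-4): slope -2/3, span 3
hull edge (i=3, c=-4) to (i=8, c=-4): slope 0, span 5
Factored form: p(x) = -4 ⊗ (x ⊕ 0) ⊗ (x ⊕ 0) ⊗ (x ⊕ 0) ⊗ (x ⊕ 0) ⊗ (x ⊕ 0) ⊗ (x ⊕ 2/3) ⊗ (x ⊕ 2/3) ⊗ (x ⊕ 2/3)
Answer: roots = 0 (mult 5), 2/3 (mult 3)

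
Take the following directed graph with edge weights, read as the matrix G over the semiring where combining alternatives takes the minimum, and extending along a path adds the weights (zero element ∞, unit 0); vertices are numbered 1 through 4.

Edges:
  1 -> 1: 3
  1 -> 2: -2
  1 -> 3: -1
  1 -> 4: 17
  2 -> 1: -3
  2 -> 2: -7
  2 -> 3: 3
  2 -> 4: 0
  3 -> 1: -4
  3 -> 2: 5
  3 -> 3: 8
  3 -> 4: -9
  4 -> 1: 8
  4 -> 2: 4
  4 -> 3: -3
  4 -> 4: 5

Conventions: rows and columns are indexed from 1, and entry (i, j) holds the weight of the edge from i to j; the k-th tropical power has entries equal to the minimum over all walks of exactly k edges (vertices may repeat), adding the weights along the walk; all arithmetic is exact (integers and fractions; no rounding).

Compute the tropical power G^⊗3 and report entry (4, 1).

G^⊗2:
  [-5, -9, 1, -10]
  [-10, -14, -4, -7]
  [-1, -6, -12, -4]
  [-7, -3, 2, -12]
G^⊗3:
  [-12, -16, -13, -9]
  [-17, -21, -11, -14]
  [-16, -13, -7, -21]
  [-6, -10, -15, -7]
Key observation: the optimum is the walk 4->2->2->1, with weight 4 + (-7) + (-3) = -6.
Optimal value attained by: walk 4->2->2->1.
Answer: (G^⊗3)[4][1] = -6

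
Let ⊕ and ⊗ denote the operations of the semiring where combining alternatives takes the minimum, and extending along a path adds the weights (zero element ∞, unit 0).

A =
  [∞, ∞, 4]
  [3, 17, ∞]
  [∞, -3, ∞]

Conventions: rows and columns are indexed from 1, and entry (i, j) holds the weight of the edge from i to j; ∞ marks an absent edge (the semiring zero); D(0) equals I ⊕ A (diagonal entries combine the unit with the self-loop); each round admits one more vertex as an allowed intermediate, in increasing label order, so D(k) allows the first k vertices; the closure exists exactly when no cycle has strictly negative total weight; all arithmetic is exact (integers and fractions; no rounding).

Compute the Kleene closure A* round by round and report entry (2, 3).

D(0):
  [0, ∞, 4]
  [3, 0, ∞]
  [∞, -3, 0]
D(1):
  [0, ∞, 4]
  [3, 0, 7]
  [∞, -3, 0]
D(2):
  [0, ∞, 4]
  [3, 0, 7]
  [0, -3, 0]
D(3):
  [0, 1, 4]
  [3, 0, 7]
  [0, -3, 0]
Answer: A*[2][3] = 7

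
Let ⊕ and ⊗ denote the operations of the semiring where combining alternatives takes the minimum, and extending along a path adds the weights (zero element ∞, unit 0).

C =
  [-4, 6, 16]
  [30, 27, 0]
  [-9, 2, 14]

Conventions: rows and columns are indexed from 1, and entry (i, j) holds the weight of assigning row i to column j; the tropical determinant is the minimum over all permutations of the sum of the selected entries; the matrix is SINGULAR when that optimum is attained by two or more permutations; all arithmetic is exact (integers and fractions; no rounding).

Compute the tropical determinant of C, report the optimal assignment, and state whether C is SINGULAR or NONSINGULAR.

σ = (1, 2, 3): (-4) + 27 + 14 = 37
σ = (1, 3, 2): (-4) + 0 + 2 = -2
σ = (2, 1, 3): 6 + 30 + 14 = 50
σ = (2, 3, 1): 6 + 0 + (-9) = -3
σ = (3, 1, 2): 16 + 30 + 2 = 48
σ = (3, 2, 1): 16 + 27 + (-9) = 34
Optimal value attained by: σ = (2, 3, 1).
Answer: det⊕(C) = -3; verdict: NONSINGULAR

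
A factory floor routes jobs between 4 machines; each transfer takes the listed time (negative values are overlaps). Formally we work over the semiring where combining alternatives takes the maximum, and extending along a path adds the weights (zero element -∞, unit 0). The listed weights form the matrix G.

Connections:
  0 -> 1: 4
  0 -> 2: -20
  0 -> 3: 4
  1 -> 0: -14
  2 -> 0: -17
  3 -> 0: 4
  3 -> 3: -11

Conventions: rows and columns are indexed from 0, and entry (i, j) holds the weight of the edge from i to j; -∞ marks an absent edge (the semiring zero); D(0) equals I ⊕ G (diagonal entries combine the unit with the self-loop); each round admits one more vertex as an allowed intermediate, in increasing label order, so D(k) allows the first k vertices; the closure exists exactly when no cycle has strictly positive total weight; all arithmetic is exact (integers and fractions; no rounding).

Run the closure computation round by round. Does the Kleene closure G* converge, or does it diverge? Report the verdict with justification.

D(0):
  [0, 4, -20, 4]
  [-14, 0, -∞, -∞]
  [-17, -∞, 0, -∞]
  [4, -∞, -∞, 0]
Detection: at round 1, diagonal entry (3, 3) turns strictly positive.
Key observation: the cycle 3->0->3 has total weight 4 + 4, which is strictly positive.
Answer: DIVERGES — positive cycle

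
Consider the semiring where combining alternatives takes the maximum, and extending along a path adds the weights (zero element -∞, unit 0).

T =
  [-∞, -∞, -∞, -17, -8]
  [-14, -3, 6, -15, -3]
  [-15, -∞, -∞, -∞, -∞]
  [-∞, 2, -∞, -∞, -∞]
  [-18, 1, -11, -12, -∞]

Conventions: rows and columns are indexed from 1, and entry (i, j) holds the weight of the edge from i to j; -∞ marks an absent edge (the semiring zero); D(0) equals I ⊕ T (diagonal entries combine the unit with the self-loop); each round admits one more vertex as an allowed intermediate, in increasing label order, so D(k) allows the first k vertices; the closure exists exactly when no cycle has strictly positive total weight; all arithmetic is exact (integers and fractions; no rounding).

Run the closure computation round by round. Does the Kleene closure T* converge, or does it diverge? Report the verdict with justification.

D(0):
  [0, -∞, -∞, -17, -8]
  [-14, 0, 6, -15, -3]
  [-15, -∞, 0, -∞, -∞]
  [-∞, 2, -∞, 0, -∞]
  [-18, 1, -11, -12, 0]
D(1):
  [0, -∞, -∞, -17, -8]
  [-14, 0, 6, -15, -3]
  [-15, -∞, 0, -32, -23]
  [-∞, 2, -∞, 0, -∞]
  [-18, 1, -11, -12, 0]
D(2):
  [0, -∞, -∞, -17, -8]
  [-14, 0, 6, -15, -3]
  [-15, -∞, 0, -32, -23]
  [-12, 2, 8, 0, -1]
  [-13, 1, 7, -12, 0]
D(3):
  [0, -∞, -∞, -17, -8]
  [-9, 0, 6, -15, -3]
  [-15, -∞, 0, -32, -23]
  [-7, 2, 8, 0, -1]
  [-8, 1, 7, -12, 0]
D(4):
  [0, -15, -9, -17, -8]
  [-9, 0, 6, -15, -3]
  [-15, -30, 0, -32, -23]
  [-7, 2, 8, 0, -1]
  [-8, 1, 7, -12, 0]
D(5):
  [0, -7, -1, -17, -8]
  [-9, 0, 6, -15, -3]
  [-15, -22, 0, -32, -23]
  [-7, 2, 8, 0, -1]
  [-8, 1, 7, -12, 0]
Key observation: every diagonal entry stays at the unit through all rounds, so no improving cycle exists.
Answer: CONVERGES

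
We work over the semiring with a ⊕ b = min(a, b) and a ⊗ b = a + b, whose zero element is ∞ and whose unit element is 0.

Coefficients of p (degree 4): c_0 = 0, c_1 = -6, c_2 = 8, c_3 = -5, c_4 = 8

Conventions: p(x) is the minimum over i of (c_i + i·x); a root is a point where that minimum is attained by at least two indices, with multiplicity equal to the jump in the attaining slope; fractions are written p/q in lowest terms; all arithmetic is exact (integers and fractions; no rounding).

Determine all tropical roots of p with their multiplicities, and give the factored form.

hull edge (i=0, c=0) to (i=1, c=-6): slope -6, span 1
hull edge (i=1, c=-6) to (i=3, c=-5): slope 1/2, span 2
hull edge (i=3, c=-5) to (i=4, c=8): slope 13, span 1
Factored form: p(x) = 8 ⊗ (x ⊕ (-13)) ⊗ (x ⊕ (-1/2)) ⊗ (x ⊕ (-1/2)) ⊗ (x ⊕ 6)
Answer: roots = -13 (mult 1), -1/2 (mult 2), 6 (mult 1)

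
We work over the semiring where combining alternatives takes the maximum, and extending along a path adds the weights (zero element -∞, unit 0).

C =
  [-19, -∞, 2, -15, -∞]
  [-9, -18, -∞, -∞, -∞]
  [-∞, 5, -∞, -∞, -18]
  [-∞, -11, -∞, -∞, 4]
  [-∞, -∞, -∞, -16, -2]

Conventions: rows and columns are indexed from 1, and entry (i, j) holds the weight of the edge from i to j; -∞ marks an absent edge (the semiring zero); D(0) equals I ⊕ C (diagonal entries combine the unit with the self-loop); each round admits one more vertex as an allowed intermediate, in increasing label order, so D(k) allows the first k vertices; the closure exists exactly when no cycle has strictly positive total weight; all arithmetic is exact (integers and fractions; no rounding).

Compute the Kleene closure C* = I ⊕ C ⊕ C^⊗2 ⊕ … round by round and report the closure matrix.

D(0):
  [0, -∞, 2, -15, -∞]
  [-9, 0, -∞, -∞, -∞]
  [-∞, 5, 0, -∞, -18]
  [-∞, -11, -∞, 0, 4]
  [-∞, -∞, -∞, -16, 0]
D(1):
  [0, -∞, 2, -15, -∞]
  [-9, 0, -7, -24, -∞]
  [-∞, 5, 0, -∞, -18]
  [-∞, -11, -∞, 0, 4]
  [-∞, -∞, -∞, -16, 0]
D(2):
  [0, -∞, 2, -15, -∞]
  [-9, 0, -7, -24, -∞]
  [-4, 5, 0, -19, -18]
  [-20, -11, -18, 0, 4]
  [-∞, -∞, -∞, -16, 0]
D(3):
  [0, 7, 2, -15, -16]
  [-9, 0, -7, -24, -25]
  [-4, 5, 0, -19, -18]
  [-20, -11, -18, 0, 4]
  [-∞, -∞, -∞, -16, 0]
D(4):
  [0, 7, 2, -15, -11]
  [-9, 0, -7, -24, -20]
  [-4, 5, 0, -19, -15]
  [-20, -11, -18, 0, 4]
  [-36, -27, -34, -16, 0]
D(5):
  [0, 7, 2, -15, -11]
  [-9, 0, -7, -24, -20]
  [-4, 5, 0, -19, -15]
  [-20, -11, -18, 0, 4]
  [-36, -27, -34, -16, 0]
Answer: C* = [[0, 7, 2, -15, -11], [-9, 0, -7, -24, -20], [-4, 5, 0, -19, -15], [-20, -11, -18, 0, 4], [-36, -27, -34, -16, 0]]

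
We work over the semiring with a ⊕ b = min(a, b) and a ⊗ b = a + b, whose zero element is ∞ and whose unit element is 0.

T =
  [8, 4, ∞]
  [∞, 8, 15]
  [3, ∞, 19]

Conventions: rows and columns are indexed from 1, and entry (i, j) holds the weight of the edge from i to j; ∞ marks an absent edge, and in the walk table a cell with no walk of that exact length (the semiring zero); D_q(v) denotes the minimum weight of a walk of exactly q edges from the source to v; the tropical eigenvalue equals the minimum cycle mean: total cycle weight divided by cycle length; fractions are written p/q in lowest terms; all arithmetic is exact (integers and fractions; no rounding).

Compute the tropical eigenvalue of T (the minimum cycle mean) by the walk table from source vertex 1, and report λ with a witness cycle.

q=0: [0, ∞, ∞]
q=1: [8, 4, ∞]
q=2: [16, 12, 19]
q=3: [22, 20, 27]
Optimal cycle mean attained by: cycle 1->2->3->1, total 4 + 15 + 3, length 3.
Answer: λ = 22/3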